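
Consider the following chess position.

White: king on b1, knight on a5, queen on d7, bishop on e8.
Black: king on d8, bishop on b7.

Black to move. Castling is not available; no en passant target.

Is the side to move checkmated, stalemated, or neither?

Black to move; black king on d8.
In check: yes, from the white queen on d7.
King squares — c7: attacked by Qd7; d7: attacked by Be8; e7: attacked by Qd7; c8: attacked by Qd7; e8: attacked by Qd7.
Legal moves for Black: none.
In check with no legal moves → checkmate.

checkmate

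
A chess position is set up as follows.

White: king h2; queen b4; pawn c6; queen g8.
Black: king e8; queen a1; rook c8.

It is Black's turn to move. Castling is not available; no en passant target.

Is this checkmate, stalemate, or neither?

checkmate

Black to move; black king on e8.
In check: yes, from the white queen on g8.
King squares — d7: attacked by Pc6; e7: attacked by Qb4; f7: attacked by Qg8; d8: attacked by Qg8; f8: attacked by Qb4.
Legal moves for Black: none.
In check with no legal moves → checkmate.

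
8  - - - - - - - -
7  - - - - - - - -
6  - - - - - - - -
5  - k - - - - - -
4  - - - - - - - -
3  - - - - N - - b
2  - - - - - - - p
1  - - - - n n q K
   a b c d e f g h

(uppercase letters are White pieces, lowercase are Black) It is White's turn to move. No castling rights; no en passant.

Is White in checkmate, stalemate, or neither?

White to move; white king on h1.
In check: yes, from the black queen on g1.
King squares — g1: attacked by Ph2; g2: attacked by Ne1; h2: attacked by Nf1.
Legal moves for White: none.
In check with no legal moves → checkmate.

checkmate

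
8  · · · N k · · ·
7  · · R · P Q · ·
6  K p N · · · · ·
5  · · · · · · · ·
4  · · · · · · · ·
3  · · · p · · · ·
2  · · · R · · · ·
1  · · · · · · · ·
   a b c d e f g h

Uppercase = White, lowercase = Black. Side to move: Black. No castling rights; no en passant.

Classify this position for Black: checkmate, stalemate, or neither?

checkmate

Black to move; black king on e8.
In check: yes, from the white queen on f7.
King squares — d7: attacked by Rc7; e7: attacked by Nc6; f7: attacked by Nd8; d8: attacked by Nc6; f8: attacked by Pe7.
Legal moves for Black: none.
In check with no legal moves → checkmate.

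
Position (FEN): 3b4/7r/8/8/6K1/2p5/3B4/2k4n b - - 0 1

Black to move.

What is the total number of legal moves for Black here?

6

Black to move; king on c1.
In check: yes, from the white bishop on d2.
Legal moves: Kxd2, Kc2, Kb2, Kd1, Kb1, cxd2.
Count: 6.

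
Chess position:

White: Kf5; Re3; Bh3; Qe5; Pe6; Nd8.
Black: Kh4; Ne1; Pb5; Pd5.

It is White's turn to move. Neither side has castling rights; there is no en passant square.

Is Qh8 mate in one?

yes

After Qh8: black king on h4; in check: yes, from the white queen on h8.
King squares — g3: attacked by Re3; h3: attacked by Re3; g4: attacked by Bh3; g5: attacked by Kf5; h5: attacked by Qh8.
Black has no legal moves → checkmate.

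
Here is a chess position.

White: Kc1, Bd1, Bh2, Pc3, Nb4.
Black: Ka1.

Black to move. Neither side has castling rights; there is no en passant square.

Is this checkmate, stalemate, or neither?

Black to move; black king on a1.
In check: no.
King squares — b1: attacked by Kc1; a2: attacked by Nb4; b2: attacked by Kc1.
Legal moves for Black: none.
Not in check and no legal moves → stalemate.

stalemate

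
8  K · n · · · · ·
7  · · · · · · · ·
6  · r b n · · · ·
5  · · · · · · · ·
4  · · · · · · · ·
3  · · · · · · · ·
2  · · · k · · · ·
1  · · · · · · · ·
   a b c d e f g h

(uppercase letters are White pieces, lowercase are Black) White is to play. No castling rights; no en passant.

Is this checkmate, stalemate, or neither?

White to move; white king on a8.
In check: yes, from the black bishop on c6.
King squares — a7: attacked by Nc8; b7: attacked by Rb6; b8: attacked by Rb6.
Legal moves for White: none.
In check with no legal moves → checkmate.

checkmate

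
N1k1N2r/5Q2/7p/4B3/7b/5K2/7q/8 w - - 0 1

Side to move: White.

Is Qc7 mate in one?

yes

After Qc7: black king on c8; in check: yes, from the white queen on c7.
King squares — b7: attacked by Qc7; c7: attacked by Be5; d7: attacked by Qc7; b8: attacked by Qc7; d8: attacked by Qc7.
Black has no legal moves → checkmate.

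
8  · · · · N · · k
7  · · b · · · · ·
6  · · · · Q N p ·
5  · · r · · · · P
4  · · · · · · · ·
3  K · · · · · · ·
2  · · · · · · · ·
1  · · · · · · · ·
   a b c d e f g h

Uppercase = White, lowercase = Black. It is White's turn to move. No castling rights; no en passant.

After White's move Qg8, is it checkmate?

yes

After Qg8: black king on h8; in check: yes, from the white queen on g8.
King squares — g7: attacked by Ne8; h7: attacked by Nf6; g8: attacked by Nf6.
Black has no legal moves → checkmate.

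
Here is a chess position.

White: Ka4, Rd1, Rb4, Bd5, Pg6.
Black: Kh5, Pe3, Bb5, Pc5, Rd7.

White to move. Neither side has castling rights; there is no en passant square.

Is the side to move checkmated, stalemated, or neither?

White to move; white king on a4.
In check: yes, from the black bishop on b5.
Legal moves for White: Kxb5, Ka5, Kb3, Ka3, Rxb5.
White is in check but has 5 legal moves → neither.

neither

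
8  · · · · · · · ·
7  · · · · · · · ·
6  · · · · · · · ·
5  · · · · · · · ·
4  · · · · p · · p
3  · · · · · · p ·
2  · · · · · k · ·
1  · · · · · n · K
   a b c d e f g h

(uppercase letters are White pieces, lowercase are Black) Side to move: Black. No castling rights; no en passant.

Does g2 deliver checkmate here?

After g2: white king on h1; in check: yes, from the black pawn on g2.
King squares — g1: attacked by Kf2; g2: attacked by Kf2; h2: attacked by Nf1.
White has no legal moves → checkmate.

yes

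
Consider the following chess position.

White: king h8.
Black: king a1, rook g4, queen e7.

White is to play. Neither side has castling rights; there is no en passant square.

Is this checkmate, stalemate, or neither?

stalemate

White to move; white king on h8.
In check: no.
King squares — g7: attacked by Rg4; h7: attacked by Qe7; g8: attacked by Rg4.
Legal moves for White: none.
Not in check and no legal moves → stalemate.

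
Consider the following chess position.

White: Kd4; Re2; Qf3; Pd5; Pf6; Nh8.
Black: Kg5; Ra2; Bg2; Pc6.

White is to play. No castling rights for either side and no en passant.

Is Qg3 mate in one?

no

After Qg3: black king on g5; in check: yes, from the white queen on g3.
Black has 4 legal replies: Kh6, Kxf6, Kh5, Kf5.
In check but a legal move exists → not checkmate.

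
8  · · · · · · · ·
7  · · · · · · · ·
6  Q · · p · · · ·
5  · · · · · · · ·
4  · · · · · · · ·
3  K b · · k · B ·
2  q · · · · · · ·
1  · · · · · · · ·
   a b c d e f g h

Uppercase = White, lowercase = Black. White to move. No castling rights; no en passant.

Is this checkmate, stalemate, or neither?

neither

White to move; white king on a3.
In check: yes, from the black queen on a2.
King squares — a2: attacked by Bb3; b2: attacked by Qa2; b3: attacked by Qa2; a4: attacked by Qa2; b4: available.
Legal moves for White: Kb4.
White is in check but has 1 legal move → neither.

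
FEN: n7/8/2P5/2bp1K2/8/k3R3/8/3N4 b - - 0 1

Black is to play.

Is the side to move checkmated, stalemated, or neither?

Black to move; black king on a3.
In check: yes, from the white rook on e3.
Legal moves for Black: Kb4, Ka4, Ka2, Bxe3.
Black is in check but has 4 legal moves → neither.

neither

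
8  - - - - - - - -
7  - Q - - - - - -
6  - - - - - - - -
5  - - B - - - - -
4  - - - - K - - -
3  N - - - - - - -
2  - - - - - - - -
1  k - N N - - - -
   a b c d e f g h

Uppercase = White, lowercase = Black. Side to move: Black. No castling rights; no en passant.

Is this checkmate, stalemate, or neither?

Black to move; black king on a1.
In check: no.
King squares — b1: attacked by Na3; a2: attacked by Nc1; b2: attacked by Nd1.
Legal moves for Black: none.
Not in check and no legal moves → stalemate.

stalemate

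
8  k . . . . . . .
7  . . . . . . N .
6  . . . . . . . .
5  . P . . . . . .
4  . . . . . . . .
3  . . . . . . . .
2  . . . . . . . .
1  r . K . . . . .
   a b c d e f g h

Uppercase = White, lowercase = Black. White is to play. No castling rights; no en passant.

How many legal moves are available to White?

3

White to move; king on c1.
In check: yes, from the black rook on a1.
Legal moves: Kd2, Kc2, Kb2.
Count: 3.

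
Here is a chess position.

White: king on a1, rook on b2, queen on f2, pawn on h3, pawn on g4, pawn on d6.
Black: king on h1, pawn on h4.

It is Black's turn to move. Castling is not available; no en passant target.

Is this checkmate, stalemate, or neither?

stalemate

Black to move; black king on h1.
In check: no.
King squares — g1: attacked by Qf2; g2: attacked by Qf2; h2: attacked by Qf2.
Legal moves for Black: none.
Not in check and no legal moves → stalemate.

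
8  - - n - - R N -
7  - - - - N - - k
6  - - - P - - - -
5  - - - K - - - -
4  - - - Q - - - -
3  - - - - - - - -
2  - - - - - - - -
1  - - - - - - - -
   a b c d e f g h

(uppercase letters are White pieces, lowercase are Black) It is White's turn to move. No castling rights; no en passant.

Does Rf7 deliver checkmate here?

After Rf7: black king on h7; in check: yes, from the white rook on f7.
King squares — g6: attacked by Ne7; h6: attacked by Ng8; g7: attacked by Qd4; g8: attacked by Ne7; h8: attacked by Qd4.
Black has no legal moves → checkmate.

yes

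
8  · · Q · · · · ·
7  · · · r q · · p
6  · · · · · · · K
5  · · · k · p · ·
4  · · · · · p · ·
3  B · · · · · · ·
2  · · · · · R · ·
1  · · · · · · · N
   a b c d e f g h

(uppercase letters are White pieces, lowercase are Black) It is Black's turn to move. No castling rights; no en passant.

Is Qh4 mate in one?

After Qh4: white king on h6; in check: yes, from the black queen on h4.
King squares — g5: attacked by Qh4; h5: attacked by Qh4; g6: attacked by Ph7; g7: attacked by Rd7; h7: attacked by Qh4.
White has no legal moves → checkmate.

yes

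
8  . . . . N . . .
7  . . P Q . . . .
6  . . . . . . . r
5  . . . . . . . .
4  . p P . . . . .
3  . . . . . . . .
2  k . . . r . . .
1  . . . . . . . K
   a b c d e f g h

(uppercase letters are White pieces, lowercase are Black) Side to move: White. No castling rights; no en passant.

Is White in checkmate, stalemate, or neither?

White to move; white king on h1.
In check: yes, from the black rook on h6.
King squares — g1: available; g2: attacked by Re2; h2: attacked by Re2.
Legal moves for White: Kg1, Qh3.
White is in check but has 2 legal moves → neither.

neither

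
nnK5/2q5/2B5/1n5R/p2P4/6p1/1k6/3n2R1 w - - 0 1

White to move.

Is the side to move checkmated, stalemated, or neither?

checkmate

White to move; white king on c8.
In check: yes, from the black queen on c7.
King squares — b7: attacked by Qc7; c7: attacked by Nb5; d7: attacked by Qc7; b8: attacked by Qc7; d8: attacked by Qc7.
Legal moves for White: none.
In check with no legal moves → checkmate.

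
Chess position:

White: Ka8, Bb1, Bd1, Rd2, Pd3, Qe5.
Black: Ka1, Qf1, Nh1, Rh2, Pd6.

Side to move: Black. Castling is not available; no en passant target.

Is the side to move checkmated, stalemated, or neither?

neither

Black to move; black king on a1.
In check: yes, from the white queen on e5.
Legal moves for Black: Kxb1, dxe5.
Black is in check but has 2 legal moves → neither.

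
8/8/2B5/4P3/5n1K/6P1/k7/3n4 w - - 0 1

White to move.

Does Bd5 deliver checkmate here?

After Bd5: black king on a2; in check: yes, from the white bishop on d5.
Black has 5 legal replies: Ka3, Kb2, Kb1, Ka1, Nxd5.
In check but a legal move exists → not checkmate.

no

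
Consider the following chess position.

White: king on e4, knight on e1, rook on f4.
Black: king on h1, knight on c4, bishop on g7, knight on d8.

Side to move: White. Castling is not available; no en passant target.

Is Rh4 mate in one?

After Rh4: black king on h1; in check: yes, from the white rook on h4.
Black has 1 legal reply: Kg1.
In check but a legal move exists → not checkmate.

no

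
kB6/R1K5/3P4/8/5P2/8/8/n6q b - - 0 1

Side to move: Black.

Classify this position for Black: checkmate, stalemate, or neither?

checkmate

Black to move; black king on a8.
In check: yes, from the white rook on a7.
King squares — a7: attacked by Bb8; b7: attacked by Ra7; b8: attacked by Kc7.
Legal moves for Black: none.
In check with no legal moves → checkmate.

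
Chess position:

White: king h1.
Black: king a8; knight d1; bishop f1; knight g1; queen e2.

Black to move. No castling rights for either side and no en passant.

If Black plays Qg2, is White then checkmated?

After Qg2: white king on h1; in check: yes, from the black queen on g2.
King squares — g1: attacked by Qg2; g2: attacked by Bf1; h2: attacked by Qg2.
White has no legal moves → checkmate.

yes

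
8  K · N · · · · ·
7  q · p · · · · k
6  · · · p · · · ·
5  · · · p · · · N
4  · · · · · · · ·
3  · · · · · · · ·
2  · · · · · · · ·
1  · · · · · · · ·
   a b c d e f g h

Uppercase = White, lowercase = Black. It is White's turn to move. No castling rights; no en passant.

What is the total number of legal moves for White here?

White to move; king on a8.
In check: yes, from the black queen on a7.
Legal moves: Kxa7, Nxa7.
Count: 2.

2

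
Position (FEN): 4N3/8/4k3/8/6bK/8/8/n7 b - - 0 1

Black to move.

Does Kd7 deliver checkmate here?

no

After Kd7: white king on h4; in check: no.
White is not in check, so this cannot be checkmate.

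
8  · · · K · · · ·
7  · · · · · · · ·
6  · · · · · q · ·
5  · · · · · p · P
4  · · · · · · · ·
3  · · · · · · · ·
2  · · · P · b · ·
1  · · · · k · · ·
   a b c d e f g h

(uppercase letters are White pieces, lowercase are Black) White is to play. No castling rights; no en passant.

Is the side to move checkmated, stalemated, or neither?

White to move; white king on d8.
In check: yes, from the black queen on f6.
King squares — c7: available; d7: available; e7: attacked by Qf6; c8: available; e8: available.
Legal moves for White: Ke8, Kc8, Kd7, Kc7.
White is in check but has 4 legal moves → neither.

neither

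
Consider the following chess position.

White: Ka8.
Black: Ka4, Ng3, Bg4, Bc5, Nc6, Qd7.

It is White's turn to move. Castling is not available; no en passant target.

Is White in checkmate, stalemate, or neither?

White to move; white king on a8.
In check: no.
King squares — a7: attacked by Bc5; b7: attacked by Qd7; b8: attacked by Nc6.
Legal moves for White: none.
Not in check and no legal moves → stalemate.

stalemate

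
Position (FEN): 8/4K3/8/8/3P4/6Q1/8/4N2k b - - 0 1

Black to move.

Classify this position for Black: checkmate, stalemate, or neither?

stalemate

Black to move; black king on h1.
In check: no.
King squares — g1: attacked by Qg3; g2: attacked by Ne1; h2: attacked by Qg3.
Legal moves for Black: none.
Not in check and no legal moves → stalemate.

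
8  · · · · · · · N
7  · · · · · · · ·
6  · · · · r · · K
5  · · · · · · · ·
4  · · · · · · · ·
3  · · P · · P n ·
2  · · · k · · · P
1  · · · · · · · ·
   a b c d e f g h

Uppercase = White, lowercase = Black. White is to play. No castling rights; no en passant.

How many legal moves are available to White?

White to move; king on h6.
In check: yes, from the black rook on e6.
Legal moves: Kh7, Kg7, Kg5, Ng6.
Count: 4.

4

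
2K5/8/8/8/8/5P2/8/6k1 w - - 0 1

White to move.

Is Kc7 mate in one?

no

After Kc7: black king on g1; in check: no.
Black is not in check, so this cannot be checkmate.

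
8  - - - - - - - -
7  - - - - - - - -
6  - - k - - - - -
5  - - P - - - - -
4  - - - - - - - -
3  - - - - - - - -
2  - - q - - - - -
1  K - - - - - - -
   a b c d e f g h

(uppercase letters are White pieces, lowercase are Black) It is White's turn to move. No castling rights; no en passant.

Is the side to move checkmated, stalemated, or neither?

White to move; white king on a1.
In check: no.
King squares — b1: attacked by Qc2; a2: attacked by Qc2; b2: attacked by Qc2.
Legal moves for White: none.
Not in check and no legal moves → stalemate.

stalemate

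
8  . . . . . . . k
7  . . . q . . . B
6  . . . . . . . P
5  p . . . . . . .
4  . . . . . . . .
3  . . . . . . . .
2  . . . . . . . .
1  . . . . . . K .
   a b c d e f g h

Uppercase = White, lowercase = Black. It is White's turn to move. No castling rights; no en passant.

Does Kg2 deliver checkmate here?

no

After Kg2: black king on h8; in check: no.
Black is not in check, so this cannot be checkmate.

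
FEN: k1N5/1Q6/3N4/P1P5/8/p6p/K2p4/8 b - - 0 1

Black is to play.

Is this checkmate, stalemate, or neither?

Black to move; black king on a8.
In check: yes, from the white queen on b7.
King squares — a7: attacked by Qb7; b7: attacked by Nd6; b8: attacked by Qb7.
Legal moves for Black: none.
In check with no legal moves → checkmate.

checkmate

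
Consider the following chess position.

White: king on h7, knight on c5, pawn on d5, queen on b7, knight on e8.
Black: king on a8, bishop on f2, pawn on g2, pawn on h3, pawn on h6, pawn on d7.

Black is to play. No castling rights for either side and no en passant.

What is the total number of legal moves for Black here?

Black to move; king on a8.
In check: yes, from the white queen on b7.
Legal moves: none.
Count: 0.

0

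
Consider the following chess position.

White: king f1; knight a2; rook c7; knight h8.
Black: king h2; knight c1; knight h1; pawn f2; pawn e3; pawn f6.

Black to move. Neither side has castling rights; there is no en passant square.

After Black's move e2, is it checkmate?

After e2: white king on f1; in check: yes, from the black pawn on e2.
King squares — e1: attacked by Pf2; g1: attacked by Pf2; e2: attacked by Nc1; f2: attacked by Nh1; g2: attacked by Kh2.
White has no legal moves → checkmate.

yes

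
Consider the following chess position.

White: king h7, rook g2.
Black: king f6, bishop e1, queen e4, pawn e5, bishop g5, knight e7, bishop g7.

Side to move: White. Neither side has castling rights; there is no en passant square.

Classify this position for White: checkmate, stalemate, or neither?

White to move; white king on h7.
In check: yes, from the black queen on e4.
King squares — g6: attacked by Qe4; h6: attacked by Bg5; g7: attacked by Kf6; g8: attacked by Ne7; h8: attacked by Bg7.
Legal moves for White: none.
In check with no legal moves → checkmate.

checkmate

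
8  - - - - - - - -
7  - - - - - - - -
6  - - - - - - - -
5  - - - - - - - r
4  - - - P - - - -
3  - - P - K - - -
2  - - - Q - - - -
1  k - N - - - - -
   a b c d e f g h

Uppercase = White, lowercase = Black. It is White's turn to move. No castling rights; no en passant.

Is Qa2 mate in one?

After Qa2: black king on a1; in check: yes, from the white queen on a2.
King squares — b1: attacked by Qa2; a2: attacked by Nc1; b2: attacked by Qa2.
Black has no legal moves → checkmate.

yes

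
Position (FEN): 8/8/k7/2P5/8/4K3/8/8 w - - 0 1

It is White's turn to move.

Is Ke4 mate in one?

After Ke4: black king on a6; in check: no.
Black is not in check, so this cannot be checkmate.

no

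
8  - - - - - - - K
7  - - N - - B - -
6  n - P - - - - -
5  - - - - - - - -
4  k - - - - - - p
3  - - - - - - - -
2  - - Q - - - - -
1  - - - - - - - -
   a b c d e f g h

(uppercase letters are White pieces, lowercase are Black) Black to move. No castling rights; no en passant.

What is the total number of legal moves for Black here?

3

Black to move; king on a4.
In check: yes, from the white queen on c2.
Legal moves: Ka5, Kb4, Ka3.
Count: 3.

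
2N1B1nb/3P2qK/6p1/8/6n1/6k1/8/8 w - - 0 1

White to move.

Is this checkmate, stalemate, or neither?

White to move; white king on h7.
In check: yes, from the black queen on g7.
King squares — g6: attacked by Qg7; h6: attacked by Ng4; g7: attacked by Bh8; g8: attacked by Qg7; h8: attacked by Qg7.
Legal moves for White: none.
In check with no legal moves → checkmate.

checkmate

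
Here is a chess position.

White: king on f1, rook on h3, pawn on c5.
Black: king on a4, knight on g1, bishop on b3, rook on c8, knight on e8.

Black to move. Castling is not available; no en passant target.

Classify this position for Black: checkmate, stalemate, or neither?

Black to move; black king on a4.
In check: no.
Legal moves for Black include: Ng7, Nc7, Nf6, Nd6, Rd8, Rb8, Ra8, Rc7, Rc6, Rxc5, Kb5, Ka5, Kb4, Ka3, Bg8, Bf7, Be6, Bd5, ... (list truncated; more exist).
Black has legal moves and is not in check → neither.

neither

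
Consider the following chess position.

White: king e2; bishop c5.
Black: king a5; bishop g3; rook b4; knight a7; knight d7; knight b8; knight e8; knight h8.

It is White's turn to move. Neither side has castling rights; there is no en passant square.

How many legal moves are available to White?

White to move; king on e2.
In check: no.
Legal moves: Bf8, Be7, Bxa7, Bd6, Bb6+, Bd4, Bxb4+, Be3, Bf2, Bg1, Kf3, Ke3, Kd3, Kd2, Kf1, Kd1.
Count: 16.

16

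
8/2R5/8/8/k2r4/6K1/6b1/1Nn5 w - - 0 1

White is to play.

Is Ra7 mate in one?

After Ra7: black king on a4; in check: yes, from the white rook on a7.
Black has 3 legal replies: Kb5, Kb4, Kb3.
In check but a legal move exists → not checkmate.

no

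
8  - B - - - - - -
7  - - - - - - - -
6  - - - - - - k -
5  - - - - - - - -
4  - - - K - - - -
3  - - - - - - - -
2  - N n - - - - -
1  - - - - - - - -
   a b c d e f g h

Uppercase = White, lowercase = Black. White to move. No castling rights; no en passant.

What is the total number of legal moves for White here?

7

White to move; king on d4.
In check: yes, from the black knight on c2.
Legal moves: Ke5, Kd5, Kc5, Ke4, Kc4, Kd3, Kc3.
Count: 7.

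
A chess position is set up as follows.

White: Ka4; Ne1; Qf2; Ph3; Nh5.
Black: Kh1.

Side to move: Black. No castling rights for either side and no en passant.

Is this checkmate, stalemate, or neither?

stalemate

Black to move; black king on h1.
In check: no.
King squares — g1: attacked by Qf2; g2: attacked by Ne1; h2: attacked by Qf2.
Legal moves for Black: none.
Not in check and no legal moves → stalemate.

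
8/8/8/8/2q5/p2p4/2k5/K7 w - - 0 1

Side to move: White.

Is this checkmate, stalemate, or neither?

stalemate

White to move; white king on a1.
In check: no.
King squares — b1: attacked by Kc2; a2: attacked by Qc4; b2: attacked by Kc2.
Legal moves for White: none.
Not in check and no legal moves → stalemate.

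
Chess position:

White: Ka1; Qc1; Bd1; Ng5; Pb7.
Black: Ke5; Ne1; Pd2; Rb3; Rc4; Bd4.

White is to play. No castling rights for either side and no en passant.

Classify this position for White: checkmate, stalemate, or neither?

neither

White to move; white king on a1.
In check: yes, from the black bishop on d4.
King squares — b1: attacked by Rb3; a2: available; b2: attacked by Rb3.
Legal moves for White: Ka2, Qc3, Qb2.
White is in check but has 3 legal moves → neither.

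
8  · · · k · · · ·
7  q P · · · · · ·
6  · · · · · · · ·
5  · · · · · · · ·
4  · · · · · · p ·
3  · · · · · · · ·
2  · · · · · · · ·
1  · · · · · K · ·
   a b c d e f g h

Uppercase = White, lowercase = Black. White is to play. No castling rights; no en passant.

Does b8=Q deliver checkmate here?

no

After b8=Q: black king on d8; in check: yes, from the white queen on b8.
Black has 3 legal replies: Ke7, Kd7, Qxb8.
In check but a legal move exists → not checkmate.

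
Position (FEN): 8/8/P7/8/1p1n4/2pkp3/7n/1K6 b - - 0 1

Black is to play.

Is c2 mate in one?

After c2: white king on b1; in check: yes, from the black pawn on c2.
White has 4 legal replies: Kb2, Ka2, Kc1, Ka1.
In check but a legal move exists → not checkmate.

no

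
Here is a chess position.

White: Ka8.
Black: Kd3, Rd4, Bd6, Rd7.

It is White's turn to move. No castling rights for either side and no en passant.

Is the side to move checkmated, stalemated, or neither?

stalemate

White to move; white king on a8.
In check: no.
King squares — a7: attacked by Rd7; b7: attacked by Rd7; b8: attacked by Bd6.
Legal moves for White: none.
Not in check and no legal moves → stalemate.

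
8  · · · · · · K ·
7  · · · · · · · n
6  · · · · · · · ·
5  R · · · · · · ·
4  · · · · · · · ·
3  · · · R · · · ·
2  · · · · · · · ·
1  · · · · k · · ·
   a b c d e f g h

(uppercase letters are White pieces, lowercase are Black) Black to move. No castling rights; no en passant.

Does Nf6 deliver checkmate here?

After Nf6: white king on g8; in check: yes, from the black knight on f6.
White has 4 legal replies: Kh8, Kf8, Kg7, Kf7.
In check but a legal move exists → not checkmate.

no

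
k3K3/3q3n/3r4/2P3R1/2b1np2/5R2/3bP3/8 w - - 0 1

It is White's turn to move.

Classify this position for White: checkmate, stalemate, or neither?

White to move; white king on e8.
In check: yes, from the black queen on d7.
King squares — d7: attacked by Rd6; e7: attacked by Qd7; f7: attacked by Bc4; d8: attacked by Qd7; f8: attacked by Nh7.
Legal moves for White: none.
In check with no legal moves → checkmate.

checkmate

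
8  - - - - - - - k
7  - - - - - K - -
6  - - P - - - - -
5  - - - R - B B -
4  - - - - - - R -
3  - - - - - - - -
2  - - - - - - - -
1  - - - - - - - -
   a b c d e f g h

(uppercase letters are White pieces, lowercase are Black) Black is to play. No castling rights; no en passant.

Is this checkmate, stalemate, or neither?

stalemate

Black to move; black king on h8.
In check: no.
King squares — g7: attacked by Kf7; h7: attacked by Bf5; g8: attacked by Kf7.
Legal moves for Black: none.
Not in check and no legal moves → stalemate.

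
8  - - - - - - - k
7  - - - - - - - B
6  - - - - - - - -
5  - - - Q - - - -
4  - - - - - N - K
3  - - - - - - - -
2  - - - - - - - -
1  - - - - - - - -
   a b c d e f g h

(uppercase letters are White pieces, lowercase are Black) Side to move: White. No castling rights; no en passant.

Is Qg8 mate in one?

yes

After Qg8: black king on h8; in check: yes, from the white queen on g8.
King squares — g7: attacked by Qg8; h7: attacked by Qg8; g8: attacked by Bh7.
Black has no legal moves → checkmate.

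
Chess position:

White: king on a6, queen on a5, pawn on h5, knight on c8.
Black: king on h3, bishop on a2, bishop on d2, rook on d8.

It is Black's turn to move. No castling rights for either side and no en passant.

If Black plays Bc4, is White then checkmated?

After Bc4: white king on a6; in check: yes, from the black bishop on c4.
White has 4 legal replies: Kb7, Ka7, Kb6, Qb5.
In check but a legal move exists → not checkmate.

no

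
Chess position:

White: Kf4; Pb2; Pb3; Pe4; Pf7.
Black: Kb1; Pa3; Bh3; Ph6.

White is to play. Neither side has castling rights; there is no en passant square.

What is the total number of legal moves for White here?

White to move; king on f4.
In check: no.
Legal moves: Ke5, Kg3, Kf3, Ke3, bxa3, f8=Q, f8=R, f8=B, f8=N, e5, b4.
Count: 11.

11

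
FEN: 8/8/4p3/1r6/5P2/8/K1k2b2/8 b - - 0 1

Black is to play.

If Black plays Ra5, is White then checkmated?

yes

After Ra5: white king on a2; in check: yes, from the black rook on a5.
King squares — a1: attacked by Ra5; b1: attacked by Kc2; b2: attacked by Kc2; a3: attacked by Ra5; b3: attacked by Kc2.
White has no legal moves → checkmate.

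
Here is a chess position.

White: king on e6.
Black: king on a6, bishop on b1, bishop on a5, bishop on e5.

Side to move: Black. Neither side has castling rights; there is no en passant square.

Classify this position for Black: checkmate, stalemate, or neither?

Black to move; black king on a6.
In check: no.
Legal moves for Black include: Kb7, Ka7, Kb6, Kb5, Bh8, Bb8, Bg7, Bec7, Bf6, Bd6, Bf4, Bd4, Bg3, Bec3, Bh2, Bb2, Ba1, Bd8, ... (list truncated; more exist).
Black has legal moves and is not in check → neither.

neither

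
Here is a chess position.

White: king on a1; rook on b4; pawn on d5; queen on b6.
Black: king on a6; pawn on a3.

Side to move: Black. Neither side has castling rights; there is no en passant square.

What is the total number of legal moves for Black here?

Black to move; king on a6.
In check: yes, from the white queen on b6.
Legal moves: none.
Count: 0.

0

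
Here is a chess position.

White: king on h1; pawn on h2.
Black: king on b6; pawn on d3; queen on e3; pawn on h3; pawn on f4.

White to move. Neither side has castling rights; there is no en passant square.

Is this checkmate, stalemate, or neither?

stalemate

White to move; white king on h1.
In check: no.
King squares — g1: attacked by Qe3; g2: attacked by Ph3; h2: own pawn.
Legal moves for White: none.
Not in check and no legal moves → stalemate.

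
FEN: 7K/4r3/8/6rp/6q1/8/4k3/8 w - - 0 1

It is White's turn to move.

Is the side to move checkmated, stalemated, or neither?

White to move; white king on h8.
In check: no.
King squares — g7: attacked by Rg5; h7: attacked by Re7; g8: attacked by Rg5.
Legal moves for White: none.
Not in check and no legal moves → stalemate.

stalemate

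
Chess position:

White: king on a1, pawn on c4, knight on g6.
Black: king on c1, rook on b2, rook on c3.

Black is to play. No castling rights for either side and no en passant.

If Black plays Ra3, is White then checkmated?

yes

After Ra3: white king on a1; in check: yes, from the black rook on a3.
King squares — b1: attacked by Kc1; a2: attacked by Rb2; b2: attacked by Kc1.
White has no legal moves → checkmate.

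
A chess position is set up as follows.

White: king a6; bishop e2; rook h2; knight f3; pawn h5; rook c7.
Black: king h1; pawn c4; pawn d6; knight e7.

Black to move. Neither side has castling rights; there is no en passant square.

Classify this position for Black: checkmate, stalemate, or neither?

checkmate

Black to move; black king on h1.
In check: yes, from the white rook on h2.
King squares — g1: attacked by Nf3; g2: attacked by Rh2; h2: attacked by Nf3.
Legal moves for Black: none.
In check with no legal moves → checkmate.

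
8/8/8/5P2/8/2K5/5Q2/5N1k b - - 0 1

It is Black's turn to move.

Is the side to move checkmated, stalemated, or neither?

Black to move; black king on h1.
In check: no.
King squares — g1: attacked by Qf2; g2: attacked by Qf2; h2: attacked by Nf1.
Legal moves for Black: none.
Not in check and no legal moves → stalemate.

stalemate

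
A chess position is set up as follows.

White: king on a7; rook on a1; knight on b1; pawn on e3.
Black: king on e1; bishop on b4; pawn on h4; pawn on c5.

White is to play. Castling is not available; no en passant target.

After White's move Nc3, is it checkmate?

no

After Nc3: black king on e1; in check: yes, from the white rook on a1.
Black has 2 legal replies: Kf2, Kd2.
In check but a legal move exists → not checkmate.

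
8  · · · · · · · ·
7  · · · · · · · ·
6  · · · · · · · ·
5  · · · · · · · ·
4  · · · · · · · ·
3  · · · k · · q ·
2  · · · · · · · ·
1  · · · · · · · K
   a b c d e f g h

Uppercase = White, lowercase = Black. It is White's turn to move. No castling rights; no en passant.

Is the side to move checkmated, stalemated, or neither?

White to move; white king on h1.
In check: no.
King squares — g1: attacked by Qg3; g2: attacked by Qg3; h2: attacked by Qg3.
Legal moves for White: none.
Not in check and no legal moves → stalemate.

stalemate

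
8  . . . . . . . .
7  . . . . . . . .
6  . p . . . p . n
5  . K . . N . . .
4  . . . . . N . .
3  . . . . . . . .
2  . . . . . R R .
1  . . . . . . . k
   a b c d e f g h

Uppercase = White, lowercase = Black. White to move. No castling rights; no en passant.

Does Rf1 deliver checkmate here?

yes

After Rf1: black king on h1; in check: yes, from the white rook on f1.
King squares — g1: attacked by Rf1; g2: attacked by Nf4; h2: attacked by Rg2.
Black has no legal moves → checkmate.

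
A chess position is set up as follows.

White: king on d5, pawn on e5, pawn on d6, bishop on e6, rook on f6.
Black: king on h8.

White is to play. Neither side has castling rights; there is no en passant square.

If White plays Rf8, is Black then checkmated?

no

After Rf8: black king on h8; in check: yes, from the white rook on f8.
Black has 2 legal replies: Kh7, Kg7.
In check but a legal move exists → not checkmate.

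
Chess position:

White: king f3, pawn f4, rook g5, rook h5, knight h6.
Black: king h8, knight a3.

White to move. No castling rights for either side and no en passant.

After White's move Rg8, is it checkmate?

After Rg8: black king on h8; in check: yes, from the white rook on g8.
Black has 1 legal reply: Kh7.
In check but a legal move exists → not checkmate.

no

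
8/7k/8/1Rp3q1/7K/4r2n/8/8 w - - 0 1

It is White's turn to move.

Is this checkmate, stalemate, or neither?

checkmate

White to move; white king on h4.
In check: yes, from the black queen on g5.
King squares — g3: attacked by Re3; h3: attacked by Re3; g4: attacked by Qg5; g5: attacked by Nh3; h5: attacked by Qg5.
Legal moves for White: none.
In check with no legal moves → checkmate.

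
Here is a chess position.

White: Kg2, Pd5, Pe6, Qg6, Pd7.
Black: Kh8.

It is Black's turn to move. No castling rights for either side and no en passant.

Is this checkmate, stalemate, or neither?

stalemate

Black to move; black king on h8.
In check: no.
King squares — g7: attacked by Qg6; h7: attacked by Qg6; g8: attacked by Qg6.
Legal moves for Black: none.
Not in check and no legal moves → stalemate.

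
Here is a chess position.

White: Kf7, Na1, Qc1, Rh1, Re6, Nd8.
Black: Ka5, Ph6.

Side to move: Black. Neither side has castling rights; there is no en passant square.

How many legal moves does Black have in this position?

4

Black to move; king on a5.
In check: no.
Legal moves: Kb5, Kb4, Ka4, h5.
Count: 4.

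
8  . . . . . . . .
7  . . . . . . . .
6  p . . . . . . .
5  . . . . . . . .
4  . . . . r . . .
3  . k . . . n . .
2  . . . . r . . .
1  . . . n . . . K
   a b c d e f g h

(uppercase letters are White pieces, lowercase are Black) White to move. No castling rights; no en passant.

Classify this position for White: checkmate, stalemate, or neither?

White to move; white king on h1.
In check: no.
King squares — g1: attacked by Nf3; g2: attacked by Re2; h2: attacked by Re2.
Legal moves for White: none.
Not in check and no legal moves → stalemate.

stalemate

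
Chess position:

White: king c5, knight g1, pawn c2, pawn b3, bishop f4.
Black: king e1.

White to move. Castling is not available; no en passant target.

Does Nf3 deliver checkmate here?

no

After Nf3: black king on e1; in check: yes, from the white knight on f3.
Black has 4 legal replies: Kf2, Ke2, Kf1, Kd1.
In check but a legal move exists → not checkmate.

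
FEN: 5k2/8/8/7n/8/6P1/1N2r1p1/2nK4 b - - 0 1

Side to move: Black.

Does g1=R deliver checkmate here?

yes

After g1=R: white king on d1; in check: yes, from the black rook on g1.
King squares — c1: attacked by Rg1; e1: attacked by Rg1; c2: attacked by Re2; d2: attacked by Re2; e2: attacked by Nc1.
White has no legal moves → checkmate.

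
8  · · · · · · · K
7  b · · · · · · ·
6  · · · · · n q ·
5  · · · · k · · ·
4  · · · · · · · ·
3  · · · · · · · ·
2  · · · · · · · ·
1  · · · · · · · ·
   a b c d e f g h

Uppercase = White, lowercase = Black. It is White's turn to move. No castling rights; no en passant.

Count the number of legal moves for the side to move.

White to move; king on h8.
In check: no.
Legal moves: none.
Count: 0.

0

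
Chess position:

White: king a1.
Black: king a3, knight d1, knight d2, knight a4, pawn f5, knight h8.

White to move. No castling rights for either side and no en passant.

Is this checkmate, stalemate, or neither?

White to move; white king on a1.
In check: no.
King squares — b1: attacked by Nd2; a2: attacked by Ka3; b2: attacked by Nd1.
Legal moves for White: none.
Not in check and no legal moves → stalemate.

stalemate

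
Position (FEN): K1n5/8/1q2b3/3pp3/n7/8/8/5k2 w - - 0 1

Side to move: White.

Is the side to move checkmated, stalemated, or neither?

stalemate

White to move; white king on a8.
In check: no.
King squares — a7: attacked by Qb6; b7: attacked by Qb6; b8: attacked by Qb6.
Legal moves for White: none.
Not in check and no legal moves → stalemate.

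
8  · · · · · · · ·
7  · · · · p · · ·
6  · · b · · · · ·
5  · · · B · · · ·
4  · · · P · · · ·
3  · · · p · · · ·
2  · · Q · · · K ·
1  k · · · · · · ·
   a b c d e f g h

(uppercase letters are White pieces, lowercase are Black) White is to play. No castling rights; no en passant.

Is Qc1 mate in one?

After Qc1: black king on a1; in check: yes, from the white queen on c1.
King squares — b1: attacked by Qc1; a2: attacked by Bd5; b2: attacked by Qc1.
Black has no legal moves → checkmate.

yes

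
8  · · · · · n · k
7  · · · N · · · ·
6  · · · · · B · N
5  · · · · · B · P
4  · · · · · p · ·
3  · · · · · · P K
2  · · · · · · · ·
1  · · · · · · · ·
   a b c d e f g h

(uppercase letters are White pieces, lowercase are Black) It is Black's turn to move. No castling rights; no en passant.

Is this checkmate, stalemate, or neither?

Black to move; black king on h8.
In check: yes, from the white bishop on f6.
King squares — g7: attacked by Bf6; h7: attacked by Bf5; g8: attacked by Nh6.
Legal moves for Black: none.
In check with no legal moves → checkmate.

checkmate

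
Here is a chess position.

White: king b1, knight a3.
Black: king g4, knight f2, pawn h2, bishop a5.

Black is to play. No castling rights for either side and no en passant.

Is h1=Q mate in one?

After h1=Q: white king on b1; in check: yes, from the black queen on h1.
White has 3 legal replies: Kc2, Kb2, Ka2.
In check but a legal move exists → not checkmate.

no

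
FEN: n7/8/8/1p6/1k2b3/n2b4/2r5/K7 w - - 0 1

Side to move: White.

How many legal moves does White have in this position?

0

White to move; king on a1.
In check: no.
Legal moves: none.
Count: 0.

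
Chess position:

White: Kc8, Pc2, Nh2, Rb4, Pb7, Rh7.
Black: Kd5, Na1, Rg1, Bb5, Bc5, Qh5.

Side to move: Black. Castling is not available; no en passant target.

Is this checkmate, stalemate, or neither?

Black to move; black king on d5.
In check: no.
Legal moves for Black include: Qe8+, Qxh7, Qf7, Qh6, Qg6, Qg5, Qf5+, Qe5, Qh4, Qg4+, Qh3+, Qf3, Qxh2, Qe2, Qd1, Ke6, Kd6, Kc6, ... (list truncated; more exist).
Black has legal moves and is not in check → neither.

neither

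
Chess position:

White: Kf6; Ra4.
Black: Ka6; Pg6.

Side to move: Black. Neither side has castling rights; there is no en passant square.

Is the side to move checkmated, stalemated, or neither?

neither

Black to move; black king on a6.
In check: yes, from the white rook on a4.
Legal moves for Black: Kb7, Kb6, Kb5.
Black is in check but has 3 legal moves → neither.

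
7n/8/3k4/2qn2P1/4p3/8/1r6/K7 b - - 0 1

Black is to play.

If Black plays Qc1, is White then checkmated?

After Qc1: white king on a1; in check: yes, from the black queen on c1.
King squares — b1: attacked by Qc1; a2: attacked by Rb2; b2: attacked by Qc1.
White has no legal moves → checkmate.

yes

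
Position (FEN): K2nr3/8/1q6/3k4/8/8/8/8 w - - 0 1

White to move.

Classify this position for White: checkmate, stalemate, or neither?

White to move; white king on a8.
In check: no.
King squares — a7: attacked by Qb6; b7: attacked by Qb6; b8: attacked by Qb6.
Legal moves for White: none.
Not in check and no legal moves → stalemate.

stalemate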